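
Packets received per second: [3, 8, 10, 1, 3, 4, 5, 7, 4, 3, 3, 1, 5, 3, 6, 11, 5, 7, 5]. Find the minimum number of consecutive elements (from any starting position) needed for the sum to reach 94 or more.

add 3: running sum 3 < 94
add 8: running sum 11 < 94
add 10: running sum 21 < 94
add 1: running sum 22 < 94
add 3: running sum 25 < 94
add 4: running sum 29 < 94
add 5: running sum 34 < 94
add 7: running sum 41 < 94
add 4: running sum 45 < 94
add 3: running sum 48 < 94
add 3: running sum 51 < 94
add 1: running sum 52 < 94
add 5: running sum 57 < 94
add 3: running sum 60 < 94
add 6: running sum 66 < 94
add 11: running sum 77 < 94
add 5: running sum 82 < 94
add 7: running sum 89 < 94
end 18: [3, 8, 10, 1, 3, 4, 5, 7, 4, 3, 3, 1, 5, 3, 6, 11, 5, 7, 5] sum 94, len 19
Shortest qualifying length: 19.

19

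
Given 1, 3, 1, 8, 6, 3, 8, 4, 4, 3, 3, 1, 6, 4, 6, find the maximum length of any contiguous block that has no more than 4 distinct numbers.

[1] 1 distinct, len 1
[1, 3] 2 distinct, len 2
[1, 3, 1] 2 distinct, len 3
[1, 3, 1, 8] 3 distinct, len 4
[1, 3, 1, 8, 6] 4 distinct, len 5
[1, 3, 1, 8, 6, 3] 4 distinct, len 6
[1, 3, 1, 8, 6, 3, 8] 4 distinct, len 7
[8, 6, 3, 8, 4] 4 distinct, len 5
[8, 6, 3, 8, 4, 4] 4 distinct, len 6
[8, 6, 3, 8, 4, 4, 3] 4 distinct, len 7
[8, 6, 3, 8, 4, 4, 3, 3] 4 distinct, len 8
[3, 8, 4, 4, 3, 3, 1] 4 distinct, len 7
[4, 4, 3, 3, 1, 6] 4 distinct, len 6
[4, 4, 3, 3, 1, 6, 4] 4 distinct, len 7
[4, 4, 3, 3, 1, 6, 4, 6] 4 distinct, len 8
Longest length with ≤4 distinct: 8.

8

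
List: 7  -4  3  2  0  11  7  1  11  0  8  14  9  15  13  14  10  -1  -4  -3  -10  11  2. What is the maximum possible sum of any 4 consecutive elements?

52

(7, -4, 3, 2) → sum 8
(-4, 3, 2, 0) → sum 1
(3, 2, 0, 11) → sum 16
(2, 0, 11, 7) → sum 20
(0, 11, 7, 1) → sum 19
(11, 7, 1, 11) → sum 30
(7, 1, 11, 0) → sum 19
(1, 11, 0, 8) → sum 20
(11, 0, 8, 14) → sum 33
(0, 8, 14, 9) → sum 31
(8, 14, 9, 15) → sum 46
(14, 9, 15, 13) → sum 51
(9, 15, 13, 14) → sum 51
(15, 13, 14, 10) → sum 52
(13, 14, 10, -1) → sum 36
(14, 10, -1, -4) → sum 19
(10, -1, -4, -3) → sum 2
(-1, -4, -3, -10) → sum -18
(-4, -3, -10, 11) → sum -6
(-3, -10, 11, 2) → sum 0
Maximum of these is 52.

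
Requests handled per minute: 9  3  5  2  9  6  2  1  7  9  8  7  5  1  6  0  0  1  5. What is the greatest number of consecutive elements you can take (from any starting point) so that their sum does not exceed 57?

13

[9] sum 9 len 1
[9, 3] sum 12 len 2
[9, 3, 5] sum 17 len 3
[9, 3, 5, 2] sum 19 len 4
[9, 3, 5, 2, 9] sum 28 len 5
[9, 3, 5, 2, 9, 6] sum 34 len 6
[9, 3, 5, 2, 9, 6, 2] sum 36 len 7
[9, 3, 5, 2, 9, 6, 2, 1] sum 37 len 8
[9, 3, 5, 2, 9, 6, 2, 1, 7] sum 44 len 9
[9, 3, 5, 2, 9, 6, 2, 1, 7, 9] sum 53 len 10
[3, 5, 2, 9, 6, 2, 1, 7, 9, 8] sum 52 len 10
[5, 2, 9, 6, 2, 1, 7, 9, 8, 7] sum 56 len 10
[2, 9, 6, 2, 1, 7, 9, 8, 7, 5] sum 56 len 10
[2, 9, 6, 2, 1, 7, 9, 8, 7, 5, 1] sum 57 len 11
[6, 2, 1, 7, 9, 8, 7, 5, 1, 6] sum 52 len 10
[6, 2, 1, 7, 9, 8, 7, 5, 1, 6, 0] sum 52 len 11
[6, 2, 1, 7, 9, 8, 7, 5, 1, 6, 0, 0] sum 52 len 12
[6, 2, 1, 7, 9, 8, 7, 5, 1, 6, 0, 0, 1] sum 53 len 13
[2, 1, 7, 9, 8, 7, 5, 1, 6, 0, 0, 1, 5] sum 52 len 13
Longest length seen: 13.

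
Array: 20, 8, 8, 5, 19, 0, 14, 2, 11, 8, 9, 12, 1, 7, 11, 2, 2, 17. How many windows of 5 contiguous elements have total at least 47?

1

20 8 8 5 19 → sum 60  ≥ 47 ✓
8 8 5 19 0 → sum 40
8 5 19 0 14 → sum 46
5 19 0 14 2 → sum 40
19 0 14 2 11 → sum 46
0 14 2 11 8 → sum 35
14 2 11 8 9 → sum 44
2 11 8 9 12 → sum 42
11 8 9 12 1 → sum 41
8 9 12 1 7 → sum 37
9 12 1 7 11 → sum 40
12 1 7 11 2 → sum 33
1 7 11 2 2 → sum 23
7 11 2 2 17 → sum 39
1 window satisfy the condition.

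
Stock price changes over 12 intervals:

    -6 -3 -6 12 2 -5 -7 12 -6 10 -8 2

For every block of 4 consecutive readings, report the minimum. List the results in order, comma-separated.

-6 -3 -6 12 → min -6
-3 -6 12 2 → min -6
-6 12 2 -5 → min -6
12 2 -5 -7 → min -7
2 -5 -7 12 → min -7
-5 -7 12 -6 → min -7
-7 12 -6 10 → min -7
12 -6 10 -8 → min -8
-6 10 -8 2 → min -8

-6, -6, -6, -7, -7, -7, -7, -8, -8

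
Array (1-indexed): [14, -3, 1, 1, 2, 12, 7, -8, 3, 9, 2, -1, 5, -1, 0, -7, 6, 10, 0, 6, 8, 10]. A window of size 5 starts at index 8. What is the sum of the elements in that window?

Elements at indices 8..12: -8, 3, 9, 2, -1
sum(-8, 3, 9, 2, -1) = 5

5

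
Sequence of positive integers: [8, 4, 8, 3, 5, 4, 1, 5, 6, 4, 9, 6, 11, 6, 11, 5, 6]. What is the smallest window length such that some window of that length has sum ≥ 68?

add 8: running sum 8 < 68
add 4: running sum 12 < 68
add 8: running sum 20 < 68
add 3: running sum 23 < 68
add 5: running sum 28 < 68
add 4: running sum 32 < 68
add 1: running sum 33 < 68
add 5: running sum 38 < 68
add 6: running sum 44 < 68
add 4: running sum 48 < 68
add 9: running sum 57 < 68
add 6: running sum 63 < 68
end 12: [8, 4, 8, 3, 5, 4, 1, 5, 6, 4, 9, 6, 11] sum 74, len 13
end 13: [8, 3, 5, 4, 1, 5, 6, 4, 9, 6, 11, 6] sum 68, len 12
end 14: [5, 4, 1, 5, 6, 4, 9, 6, 11, 6, 11] sum 68, len 11
end 15: [4, 1, 5, 6, 4, 9, 6, 11, 6, 11, 5] sum 68, len 11
end 16: [5, 6, 4, 9, 6, 11, 6, 11, 5, 6] sum 69, len 10
Shortest qualifying length: 10.

10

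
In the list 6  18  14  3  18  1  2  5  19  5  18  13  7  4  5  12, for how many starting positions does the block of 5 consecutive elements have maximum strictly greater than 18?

(6, 18, 14, 3, 18) → max 18
(18, 14, 3, 18, 1) → max 18
(14, 3, 18, 1, 2) → max 18
(3, 18, 1, 2, 5) → max 18
(18, 1, 2, 5, 19) → max 19  > 18 ✓
(1, 2, 5, 19, 5) → max 19  > 18 ✓
(2, 5, 19, 5, 18) → max 19  > 18 ✓
(5, 19, 5, 18, 13) → max 19  > 18 ✓
(19, 5, 18, 13, 7) → max 19  > 18 ✓
(5, 18, 13, 7, 4) → max 18
(18, 13, 7, 4, 5) → max 18
(13, 7, 4, 5, 12) → max 13
5 windows satisfy the condition.

5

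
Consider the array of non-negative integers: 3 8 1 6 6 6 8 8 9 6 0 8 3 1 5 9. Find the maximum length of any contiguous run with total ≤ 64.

[3] sum 3 len 1
[3, 8] sum 11 len 2
[3, 8, 1] sum 12 len 3
[3, 8, 1, 6] sum 18 len 4
[3, 8, 1, 6, 6] sum 24 len 5
[3, 8, 1, 6, 6, 6] sum 30 len 6
[3, 8, 1, 6, 6, 6, 8] sum 38 len 7
[3, 8, 1, 6, 6, 6, 8, 8] sum 46 len 8
[3, 8, 1, 6, 6, 6, 8, 8, 9] sum 55 len 9
[3, 8, 1, 6, 6, 6, 8, 8, 9, 6] sum 61 len 10
[3, 8, 1, 6, 6, 6, 8, 8, 9, 6, 0] sum 61 len 11
[1, 6, 6, 6, 8, 8, 9, 6, 0, 8] sum 58 len 10
[1, 6, 6, 6, 8, 8, 9, 6, 0, 8, 3] sum 61 len 11
[1, 6, 6, 6, 8, 8, 9, 6, 0, 8, 3, 1] sum 62 len 12
[6, 6, 8, 8, 9, 6, 0, 8, 3, 1, 5] sum 60 len 11
[6, 8, 8, 9, 6, 0, 8, 3, 1, 5, 9] sum 63 len 11
Longest length seen: 12.

12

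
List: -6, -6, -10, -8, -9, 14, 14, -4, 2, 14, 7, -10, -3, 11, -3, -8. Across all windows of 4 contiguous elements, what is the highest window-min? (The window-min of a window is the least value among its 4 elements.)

-6 -6 -10 -8 → min -10
-6 -10 -8 -9 → min -10
-10 -8 -9 14 → min -10
-8 -9 14 14 → min -9
-9 14 14 -4 → min -9
14 14 -4 2 → min -4
14 -4 2 14 → min -4
-4 2 14 7 → min -4
2 14 7 -10 → min -10
14 7 -10 -3 → min -10
7 -10 -3 11 → min -10
-10 -3 11 -3 → min -10
-3 11 -3 -8 → min -8
Highest of these is -4.

-4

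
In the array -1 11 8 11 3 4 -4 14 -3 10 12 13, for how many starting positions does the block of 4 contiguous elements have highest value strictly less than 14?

5

[-1, 11, 8, 11] → max 11  < 14 ✓
[11, 8, 11, 3] → max 11  < 14 ✓
[8, 11, 3, 4] → max 11  < 14 ✓
[11, 3, 4, -4] → max 11  < 14 ✓
[3, 4, -4, 14] → max 14
[4, -4, 14, -3] → max 14
[-4, 14, -3, 10] → max 14
[14, -3, 10, 12] → max 14
[-3, 10, 12, 13] → max 13  < 14 ✓
5 windows satisfy the condition.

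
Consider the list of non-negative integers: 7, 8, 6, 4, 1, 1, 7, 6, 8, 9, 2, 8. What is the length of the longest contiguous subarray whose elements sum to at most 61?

Extend to the right; shrink from the left whenever the sum exceeds 61:
add 7: [7] sum 7, len 1
add 8: [7, 8] sum 15, len 2
add 6: [7, 8, 6] sum 21, len 3
add 4: [7, 8, 6, 4] sum 25, len 4
add 1: [7, 8, 6, 4, 1] sum 26, len 5
add 1: [7, 8, 6, 4, 1, 1] sum 27, len 6
add 7: [7, 8, 6, 4, 1, 1, 7] sum 34, len 7
add 6: [7, 8, 6, 4, 1, 1, 7, 6] sum 40, len 8
add 8: [7, 8, 6, 4, 1, 1, 7, 6, 8] sum 48, len 9
add 9: [7, 8, 6, 4, 1, 1, 7, 6, 8, 9] sum 57, len 10
add 2: [7, 8, 6, 4, 1, 1, 7, 6, 8, 9, 2] sum 59, len 11
add 8: [8, 6, 4, 1, 1, 7, 6, 8, 9, 2, 8] sum 60, len 11
Longest length seen: 11.

11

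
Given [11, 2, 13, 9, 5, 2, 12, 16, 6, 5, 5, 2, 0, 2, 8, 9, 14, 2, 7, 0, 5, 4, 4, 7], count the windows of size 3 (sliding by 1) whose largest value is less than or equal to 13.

[11, 2, 13] → max 13  ≤ 13 ✓
[2, 13, 9] → max 13  ≤ 13 ✓
[13, 9, 5] → max 13  ≤ 13 ✓
[9, 5, 2] → max 9  ≤ 13 ✓
[5, 2, 12] → max 12  ≤ 13 ✓
[2, 12, 16] → max 16
[12, 16, 6] → max 16
[16, 6, 5] → max 16
[6, 5, 5] → max 6  ≤ 13 ✓
[5, 5, 2] → max 5  ≤ 13 ✓
[5, 2, 0] → max 5  ≤ 13 ✓
[2, 0, 2] → max 2  ≤ 13 ✓
[0, 2, 8] → max 8  ≤ 13 ✓
[2, 8, 9] → max 9  ≤ 13 ✓
[8, 9, 14] → max 14
[9, 14, 2] → max 14
[14, 2, 7] → max 14
[2, 7, 0] → max 7  ≤ 13 ✓
[7, 0, 5] → max 7  ≤ 13 ✓
[0, 5, 4] → max 5  ≤ 13 ✓
[5, 4, 4] → max 5  ≤ 13 ✓
[4, 4, 7] → max 7  ≤ 13 ✓
16 windows satisfy the condition.

16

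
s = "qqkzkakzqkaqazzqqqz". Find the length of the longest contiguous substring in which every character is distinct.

4

add q: [q] len 1
add q (repeat q, move left end past it): [q] len 1
add k: [q, k] len 2
add z: [q, k, z] len 3
add k (repeat k, move left end past it): [z, k] len 2
add a: [z, k, a] len 3
add k (repeat k, move left end past it): [a, k] len 2
add z: [a, k, z] len 3
add q: [a, k, z, q] len 4
add k (repeat k, move left end past it): [z, q, k] len 3
add a: [z, q, k, a] len 4
add q (repeat q, move left end past it): [k, a, q] len 3
add a (repeat a, move left end past it): [q, a] len 2
add z: [q, a, z] len 3
add z (repeat z, move left end past it): [z] len 1
add q: [z, q] len 2
add q (repeat q, move left end past it): [q] len 1
add q (repeat q, move left end past it): [q] len 1
add z: [q, z] len 2
Longest all-distinct length: 4.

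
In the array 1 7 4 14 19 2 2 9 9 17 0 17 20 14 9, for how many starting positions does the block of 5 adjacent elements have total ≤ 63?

10

1 7 4 14 19 → sum 45  ≤ 63 ✓
7 4 14 19 2 → sum 46  ≤ 63 ✓
4 14 19 2 2 → sum 41  ≤ 63 ✓
14 19 2 2 9 → sum 46  ≤ 63 ✓
19 2 2 9 9 → sum 41  ≤ 63 ✓
2 2 9 9 17 → sum 39  ≤ 63 ✓
2 9 9 17 0 → sum 37  ≤ 63 ✓
9 9 17 0 17 → sum 52  ≤ 63 ✓
9 17 0 17 20 → sum 63  ≤ 63 ✓
17 0 17 20 14 → sum 68
0 17 20 14 9 → sum 60  ≤ 63 ✓
10 windows satisfy the condition.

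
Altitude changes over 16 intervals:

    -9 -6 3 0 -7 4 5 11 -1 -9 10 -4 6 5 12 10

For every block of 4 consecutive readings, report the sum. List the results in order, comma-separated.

[-9, -6, 3, 0] → sum -12
[-6, 3, 0, -7] → sum -10
[3, 0, -7, 4] → sum 0
[0, -7, 4, 5] → sum 2
[-7, 4, 5, 11] → sum 13
[4, 5, 11, -1] → sum 19
[5, 11, -1, -9] → sum 6
[11, -1, -9, 10] → sum 11
[-1, -9, 10, -4] → sum -4
[-9, 10, -4, 6] → sum 3
[10, -4, 6, 5] → sum 17
[-4, 6, 5, 12] → sum 19
[6, 5, 12, 10] → sum 33

-12, -10, 0, 2, 13, 19, 6, 11, -4, 3, 17, 19, 33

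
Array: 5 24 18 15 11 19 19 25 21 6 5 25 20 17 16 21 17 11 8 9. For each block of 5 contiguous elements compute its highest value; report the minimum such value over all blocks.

Each size-5 window and its max:
[5, 24, 18, 15, 11] → max 24
[24, 18, 15, 11, 19] → max 24
[18, 15, 11, 19, 19] → max 19
[15, 11, 19, 19, 25] → max 25
[11, 19, 19, 25, 21] → max 25
[19, 19, 25, 21, 6] → max 25
[19, 25, 21, 6, 5] → max 25
[25, 21, 6, 5, 25] → max 25
[21, 6, 5, 25, 20] → max 25
[6, 5, 25, 20, 17] → max 25
[5, 25, 20, 17, 16] → max 25
[25, 20, 17, 16, 21] → max 25
[20, 17, 16, 21, 17] → max 21
[17, 16, 21, 17, 11] → max 21
[16, 21, 17, 11, 8] → max 21
[21, 17, 11, 8, 9] → max 21
Minimum of these is 19.

19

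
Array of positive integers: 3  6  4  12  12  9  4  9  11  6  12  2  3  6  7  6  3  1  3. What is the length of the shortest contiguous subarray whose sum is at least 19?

2

add 3: running sum 3 < 19
add 6: running sum 9 < 19
add 4: running sum 13 < 19
end 3: [6, 4, 12] sum 22, len 3
end 4: [12, 12] sum 24, len 2
end 5: [12, 9] sum 21, len 2
end 6: [12, 9, 4] sum 25, len 3
end 7: [9, 4, 9] sum 22, len 3
end 8: [9, 11] sum 20, len 2
end 9: [9, 11, 6] sum 26, len 3
end 10: [11, 6, 12] sum 29, len 3
end 11: [6, 12, 2] sum 20, len 3
end 12: [6, 12, 2, 3] sum 23, len 4
end 13: [12, 2, 3, 6] sum 23, len 4
end 14: [12, 2, 3, 6, 7] sum 30, len 5
end 15: [6, 7, 6] sum 19, len 3
end 16: [6, 7, 6, 3] sum 22, len 4
end 17: [6, 7, 6, 3, 1] sum 23, len 5
end 18: [7, 6, 3, 1, 3] sum 20, len 5
Shortest qualifying length: 2.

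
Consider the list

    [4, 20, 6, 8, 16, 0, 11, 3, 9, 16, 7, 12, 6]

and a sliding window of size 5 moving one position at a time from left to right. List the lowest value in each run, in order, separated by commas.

4, 0, 0, 0, 0, 0, 3, 3, 6

(4, 20, 6, 8, 16) → min 4
(20, 6, 8, 16, 0) → min 0
(6, 8, 16, 0, 11) → min 0
(8, 16, 0, 11, 3) → min 0
(16, 0, 11, 3, 9) → min 0
(0, 11, 3, 9, 16) → min 0
(11, 3, 9, 16, 7) → min 3
(3, 9, 16, 7, 12) → min 3
(9, 16, 7, 12, 6) → min 6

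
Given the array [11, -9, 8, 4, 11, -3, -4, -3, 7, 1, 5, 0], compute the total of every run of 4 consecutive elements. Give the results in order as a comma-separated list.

[11, -9, 8, 4] → sum 14
[-9, 8, 4, 11] → sum 14
[8, 4, 11, -3] → sum 20
[4, 11, -3, -4] → sum 8
[11, -3, -4, -3] → sum 1
[-3, -4, -3, 7] → sum -3
[-4, -3, 7, 1] → sum 1
[-3, 7, 1, 5] → sum 10
[7, 1, 5, 0] → sum 13

14, 14, 20, 8, 1, -3, 1, 10, 13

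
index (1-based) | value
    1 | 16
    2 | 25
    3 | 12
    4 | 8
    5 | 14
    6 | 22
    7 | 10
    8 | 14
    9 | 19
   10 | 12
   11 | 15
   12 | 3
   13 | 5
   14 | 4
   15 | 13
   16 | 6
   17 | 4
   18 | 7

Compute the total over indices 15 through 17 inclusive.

Elements at indices 15..17: 13, 6, 4
sum(13, 6, 4) = 23

23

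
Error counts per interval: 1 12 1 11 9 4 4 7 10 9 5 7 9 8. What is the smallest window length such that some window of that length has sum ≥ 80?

Extend right; whenever the sum reaches 80, record the length and shrink from the left:
add 1: running sum 1 < 80
add 12: running sum 13 < 80
add 1: running sum 14 < 80
add 11: running sum 25 < 80
add 9: running sum 34 < 80
add 4: running sum 38 < 80
add 4: running sum 42 < 80
add 7: running sum 49 < 80
add 10: running sum 59 < 80
add 9: running sum 68 < 80
add 5: running sum 73 < 80
add 7: shortest ending here [1, 12, 1, 11, 9, 4, 4, 7, 10, 9, 5, 7] sum 80, len 12
add 9: shortest ending here [12, 1, 11, 9, 4, 4, 7, 10, 9, 5, 7, 9] sum 88, len 12
add 8: shortest ending here [11, 9, 4, 4, 7, 10, 9, 5, 7, 9, 8] sum 83, len 11
Shortest qualifying length: 11.

11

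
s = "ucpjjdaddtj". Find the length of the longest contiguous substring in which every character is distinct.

[u] len 1
[u, c] len 2
[u, c, p] len 3
[u, c, p, j] len 4
[j] len 1
[j, d] len 2
[j, d, a] len 3
[a, d] len 2
[d] len 1
[d, t] len 2
[d, t, j] len 3
Longest all-distinct length: 4.

4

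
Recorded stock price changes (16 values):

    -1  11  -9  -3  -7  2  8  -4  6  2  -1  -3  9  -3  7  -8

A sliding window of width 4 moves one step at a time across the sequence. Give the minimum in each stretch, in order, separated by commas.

-9, -9, -9, -7, -7, -4, -4, -4, -3, -3, -3, -3, -8

Sliding a size-4 window across the 16 values:
[-1, 11, -9, -3] → min -9
[11, -9, -3, -7] → min -9
[-9, -3, -7, 2] → min -9
[-3, -7, 2, 8] → min -7
[-7, 2, 8, -4] → min -7
[2, 8, -4, 6] → min -4
[8, -4, 6, 2] → min -4
[-4, 6, 2, -1] → min -4
[6, 2, -1, -3] → min -3
[2, -1, -3, 9] → min -3
[-1, -3, 9, -3] → min -3
[-3, 9, -3, 7] → min -3
[9, -3, 7, -8] → min -8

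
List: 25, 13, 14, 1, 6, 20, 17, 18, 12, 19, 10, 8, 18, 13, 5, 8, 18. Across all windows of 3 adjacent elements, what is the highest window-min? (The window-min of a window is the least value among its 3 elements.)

[25, 13, 14] → min 13
[13, 14, 1] → min 1
[14, 1, 6] → min 1
[1, 6, 20] → min 1
[6, 20, 17] → min 6
[20, 17, 18] → min 17
[17, 18, 12] → min 12
[18, 12, 19] → min 12
[12, 19, 10] → min 10
[19, 10, 8] → min 8
[10, 8, 18] → min 8
[8, 18, 13] → min 8
[18, 13, 5] → min 5
[13, 5, 8] → min 5
[5, 8, 18] → min 5
Highest of these is 17.

17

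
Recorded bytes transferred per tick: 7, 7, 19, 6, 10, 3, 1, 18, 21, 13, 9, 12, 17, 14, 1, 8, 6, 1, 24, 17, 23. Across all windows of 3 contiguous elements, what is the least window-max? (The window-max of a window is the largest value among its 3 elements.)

8

Window maxs for each of the 19 positions:
(7, 7, 19) → max 19
(7, 19, 6) → max 19
(19, 6, 10) → max 19
(6, 10, 3) → max 10
(10, 3, 1) → max 10
(3, 1, 18) → max 18
(1, 18, 21) → max 21
(18, 21, 13) → max 21
(21, 13, 9) → max 21
(13, 9, 12) → max 13
(9, 12, 17) → max 17
(12, 17, 14) → max 17
(17, 14, 1) → max 17
(14, 1, 8) → max 14
(1, 8, 6) → max 8
(8, 6, 1) → max 8
(6, 1, 24) → max 24
(1, 24, 17) → max 24
(24, 17, 23) → max 24
Least of these is 8.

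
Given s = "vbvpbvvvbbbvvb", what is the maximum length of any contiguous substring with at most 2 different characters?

10

add v: window [v] (1 distinct), len 1
add b: window [v, b] (2 distinct), len 2
add v: window [v, b, v] (2 distinct), len 3
add p: window [v, p] (2 distinct), len 2
add b: window [p, b] (2 distinct), len 2
add v: window [b, v] (2 distinct), len 2
add v: window [b, v, v] (2 distinct), len 3
add v: window [b, v, v, v] (2 distinct), len 4
add b: window [b, v, v, v, b] (2 distinct), len 5
add b: window [b, v, v, v, b, b] (2 distinct), len 6
add b: window [b, v, v, v, b, b, b] (2 distinct), len 7
add v: window [b, v, v, v, b, b, b, v] (2 distinct), len 8
add v: window [b, v, v, v, b, b, b, v, v] (2 distinct), len 9
add b: window [b, v, v, v, b, b, b, v, v, b] (2 distinct), len 10
Longest length with ≤2 distinct: 10.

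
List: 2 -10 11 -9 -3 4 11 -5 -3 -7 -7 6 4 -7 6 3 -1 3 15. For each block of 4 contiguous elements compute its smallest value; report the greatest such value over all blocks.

-1

(2, -10, 11, -9) → min -10
(-10, 11, -9, -3) → min -10
(11, -9, -3, 4) → min -9
(-9, -3, 4, 11) → min -9
(-3, 4, 11, -5) → min -5
(4, 11, -5, -3) → min -5
(11, -5, -3, -7) → min -7
(-5, -3, -7, -7) → min -7
(-3, -7, -7, 6) → min -7
(-7, -7, 6, 4) → min -7
(-7, 6, 4, -7) → min -7
(6, 4, -7, 6) → min -7
(4, -7, 6, 3) → min -7
(-7, 6, 3, -1) → min -7
(6, 3, -1, 3) → min -1
(3, -1, 3, 15) → min -1
Greatest of these is -1.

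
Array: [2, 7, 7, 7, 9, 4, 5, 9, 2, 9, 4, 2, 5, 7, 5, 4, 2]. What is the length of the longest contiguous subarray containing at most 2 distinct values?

4

[2] 1 distinct, len 1
[2, 7] 2 distinct, len 2
[2, 7, 7] 2 distinct, len 3
[2, 7, 7, 7] 2 distinct, len 4
[7, 7, 7, 9] 2 distinct, len 4
[9, 4] 2 distinct, len 2
[4, 5] 2 distinct, len 2
[5, 9] 2 distinct, len 2
[9, 2] 2 distinct, len 2
[9, 2, 9] 2 distinct, len 3
[9, 4] 2 distinct, len 2
[4, 2] 2 distinct, len 2
[2, 5] 2 distinct, len 2
[5, 7] 2 distinct, len 2
[5, 7, 5] 2 distinct, len 3
[5, 4] 2 distinct, len 2
[4, 2] 2 distinct, len 2
Longest length with ≤2 distinct: 4.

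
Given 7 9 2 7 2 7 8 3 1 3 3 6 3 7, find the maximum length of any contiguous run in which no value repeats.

5

add 7: [7] len 1
add 9: [7, 9] len 2
add 2: [7, 9, 2] len 3
add 7 (repeat 7, move left end past it): [9, 2, 7] len 3
add 2 (repeat 2, move left end past it): [7, 2] len 2
add 7 (repeat 7, move left end past it): [2, 7] len 2
add 8: [2, 7, 8] len 3
add 3: [2, 7, 8, 3] len 4
add 1: [2, 7, 8, 3, 1] len 5
add 3 (repeat 3, move left end past it): [1, 3] len 2
add 3 (repeat 3, move left end past it): [3] len 1
add 6: [3, 6] len 2
add 3 (repeat 3, move left end past it): [6, 3] len 2
add 7: [6, 3, 7] len 3
Longest all-distinct length: 5.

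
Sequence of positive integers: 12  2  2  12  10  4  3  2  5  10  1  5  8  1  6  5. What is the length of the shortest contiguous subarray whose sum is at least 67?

12

add 12: running sum 12 < 67
add 2: running sum 14 < 67
add 2: running sum 16 < 67
add 12: running sum 28 < 67
add 10: running sum 38 < 67
add 4: running sum 42 < 67
add 3: running sum 45 < 67
add 2: running sum 47 < 67
add 5: running sum 52 < 67
add 10: running sum 62 < 67
add 1: running sum 63 < 67
add 5: shortest ending here [12, 2, 2, 12, 10, 4, 3, 2, 5, 10, 1, 5] sum 68, len 12
add 8: shortest ending here [12, 2, 2, 12, 10, 4, 3, 2, 5, 10, 1, 5, 8] sum 76, len 13
add 1: shortest ending here [12, 2, 2, 12, 10, 4, 3, 2, 5, 10, 1, 5, 8, 1] sum 77, len 14
add 6: shortest ending here [12, 10, 4, 3, 2, 5, 10, 1, 5, 8, 1, 6] sum 67, len 12
add 5: shortest ending here [12, 10, 4, 3, 2, 5, 10, 1, 5, 8, 1, 6, 5] sum 72, len 13
Shortest qualifying length: 12.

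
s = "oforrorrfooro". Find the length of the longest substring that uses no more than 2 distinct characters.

6

[o] 1 distinct, len 1
[o, f] 2 distinct, len 2
[o, f, o] 2 distinct, len 3
[o, r] 2 distinct, len 2
[o, r, r] 2 distinct, len 3
[o, r, r, o] 2 distinct, len 4
[o, r, r, o, r] 2 distinct, len 5
[o, r, r, o, r, r] 2 distinct, len 6
[r, r, f] 2 distinct, len 3
[f, o] 2 distinct, len 2
[f, o, o] 2 distinct, len 3
[o, o, r] 2 distinct, len 3
[o, o, r, o] 2 distinct, len 4
Longest length with ≤2 distinct: 6.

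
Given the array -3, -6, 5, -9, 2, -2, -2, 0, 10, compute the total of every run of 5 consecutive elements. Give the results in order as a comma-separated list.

[-3, -6, 5, -9, 2] → sum -11
[-6, 5, -9, 2, -2] → sum -10
[5, -9, 2, -2, -2] → sum -6
[-9, 2, -2, -2, 0] → sum -11
[2, -2, -2, 0, 10] → sum 8

-11, -10, -6, -11, 8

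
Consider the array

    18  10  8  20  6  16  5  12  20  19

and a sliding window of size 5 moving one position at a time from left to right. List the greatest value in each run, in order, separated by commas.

(18, 10, 8, 20, 6) → max 20
(10, 8, 20, 6, 16) → max 20
(8, 20, 6, 16, 5) → max 20
(20, 6, 16, 5, 12) → max 20
(6, 16, 5, 12, 20) → max 20
(16, 5, 12, 20, 19) → max 20

20, 20, 20, 20, 20, 20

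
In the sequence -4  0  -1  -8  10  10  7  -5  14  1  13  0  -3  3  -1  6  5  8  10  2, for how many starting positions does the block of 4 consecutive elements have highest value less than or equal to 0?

(-4, 0, -1, -8) → max 0  ≤ 0 ✓
(0, -1, -8, 10) → max 10
(-1, -8, 10, 10) → max 10
(-8, 10, 10, 7) → max 10
(10, 10, 7, -5) → max 10
(10, 7, -5, 14) → max 14
(7, -5, 14, 1) → max 14
(-5, 14, 1, 13) → max 14
(14, 1, 13, 0) → max 14
(1, 13, 0, -3) → max 13
(13, 0, -3, 3) → max 13
(0, -3, 3, -1) → max 3
(-3, 3, -1, 6) → max 6
(3, -1, 6, 5) → max 6
(-1, 6, 5, 8) → max 8
(6, 5, 8, 10) → max 10
(5, 8, 10, 2) → max 10
1 window satisfy the condition.

1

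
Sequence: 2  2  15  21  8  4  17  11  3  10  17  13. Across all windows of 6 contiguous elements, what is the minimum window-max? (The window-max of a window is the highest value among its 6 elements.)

17

2 2 15 21 8 4 → max 21
2 15 21 8 4 17 → max 21
15 21 8 4 17 11 → max 21
21 8 4 17 11 3 → max 21
8 4 17 11 3 10 → max 17
4 17 11 3 10 17 → max 17
17 11 3 10 17 13 → max 17
Minimum of these is 17.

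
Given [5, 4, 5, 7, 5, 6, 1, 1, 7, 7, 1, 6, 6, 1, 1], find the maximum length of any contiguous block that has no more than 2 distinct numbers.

5

add 5: window [5] (1 distinct), len 1
add 4: window [5, 4] (2 distinct), len 2
add 5: window [5, 4, 5] (2 distinct), len 3
add 7: window [5, 7] (2 distinct), len 2
add 5: window [5, 7, 5] (2 distinct), len 3
add 6: window [5, 6] (2 distinct), len 2
add 1: window [6, 1] (2 distinct), len 2
add 1: window [6, 1, 1] (2 distinct), len 3
add 7: window [1, 1, 7] (2 distinct), len 3
add 7: window [1, 1, 7, 7] (2 distinct), len 4
add 1: window [1, 1, 7, 7, 1] (2 distinct), len 5
add 6: window [1, 6] (2 distinct), len 2
add 6: window [1, 6, 6] (2 distinct), len 3
add 1: window [1, 6, 6, 1] (2 distinct), len 4
add 1: window [1, 6, 6, 1, 1] (2 distinct), len 5
Longest length with ≤2 distinct: 5.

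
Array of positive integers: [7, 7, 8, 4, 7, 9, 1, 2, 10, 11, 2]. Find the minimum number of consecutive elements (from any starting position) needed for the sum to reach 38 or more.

6

add 7: running sum 7 < 38
add 7: running sum 14 < 38
add 8: running sum 22 < 38
add 4: running sum 26 < 38
add 7: running sum 33 < 38
add 9: shortest ending here [7, 7, 8, 4, 7, 9] sum 42, len 6
add 1: shortest ending here [7, 7, 8, 4, 7, 9, 1] sum 43, len 7
add 2: shortest ending here [7, 8, 4, 7, 9, 1, 2] sum 38, len 7
add 10: shortest ending here [8, 4, 7, 9, 1, 2, 10] sum 41, len 7
add 11: shortest ending here [7, 9, 1, 2, 10, 11] sum 40, len 6
add 2: shortest ending here [7, 9, 1, 2, 10, 11, 2] sum 42, len 7
Shortest qualifying length: 6.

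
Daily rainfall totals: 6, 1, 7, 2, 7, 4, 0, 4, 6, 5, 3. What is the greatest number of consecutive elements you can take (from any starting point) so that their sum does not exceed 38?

→ 6: sum 6, len 1
→ 1: sum 7, len 2
→ 7: sum 14, len 3
→ 2: sum 16, len 4
→ 7: sum 23, len 5
→ 4: sum 27, len 6
→ 0: sum 27, len 7
→ 4: sum 31, len 8
→ 6: sum 37, len 9
→ 5 (dropped 6): sum 36, len 9
→ 3 (dropped 1): sum 38, len 9
Longest length seen: 9.

9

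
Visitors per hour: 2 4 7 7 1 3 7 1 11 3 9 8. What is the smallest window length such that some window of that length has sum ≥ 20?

3

add 2: running sum 2 < 20
add 4: running sum 6 < 20
add 7: running sum 13 < 20
end 3: [2, 4, 7, 7] sum 20, len 4
end 4: [2, 4, 7, 7, 1] sum 21, len 5
end 5: [4, 7, 7, 1, 3] sum 22, len 5
end 6: [7, 7, 1, 3, 7] sum 25, len 5
end 7: [7, 7, 1, 3, 7, 1] sum 26, len 6
end 8: [3, 7, 1, 11] sum 22, len 4
end 9: [7, 1, 11, 3] sum 22, len 4
end 10: [11, 3, 9] sum 23, len 3
end 11: [3, 9, 8] sum 20, len 3
Shortest qualifying length: 3.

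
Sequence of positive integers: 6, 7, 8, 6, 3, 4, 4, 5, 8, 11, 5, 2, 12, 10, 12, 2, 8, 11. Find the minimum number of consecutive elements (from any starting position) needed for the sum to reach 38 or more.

5

Extend right; whenever the sum reaches 38, record the length and shrink from the left:
add 6: running sum 6 < 38
add 7: running sum 13 < 38
add 8: running sum 21 < 38
add 6: running sum 27 < 38
add 3: running sum 30 < 38
add 4: running sum 34 < 38
end 6: [6, 7, 8, 6, 3, 4, 4] sum 38, len 7
end 7: [6, 7, 8, 6, 3, 4, 4, 5] sum 43, len 8
end 8: [8, 6, 3, 4, 4, 5, 8] sum 38, len 7
end 9: [6, 3, 4, 4, 5, 8, 11] sum 41, len 7
end 10: [3, 4, 4, 5, 8, 11, 5] sum 40, len 7
end 11: [4, 4, 5, 8, 11, 5, 2] sum 39, len 7
end 12: [8, 11, 5, 2, 12] sum 38, len 5
end 13: [11, 5, 2, 12, 10] sum 40, len 5
end 14: [5, 2, 12, 10, 12] sum 41, len 5
end 15: [2, 12, 10, 12, 2] sum 38, len 5
end 16: [12, 10, 12, 2, 8] sum 44, len 5
end 17: [10, 12, 2, 8, 11] sum 43, len 5
Shortest qualifying length: 5.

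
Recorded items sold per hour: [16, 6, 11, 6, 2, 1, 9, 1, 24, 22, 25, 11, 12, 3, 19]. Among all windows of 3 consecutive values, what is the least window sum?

16 6 11 → sum 33
6 11 6 → sum 23
11 6 2 → sum 19
6 2 1 → sum 9
2 1 9 → sum 12
1 9 1 → sum 11
9 1 24 → sum 34
1 24 22 → sum 47
24 22 25 → sum 71
22 25 11 → sum 58
25 11 12 → sum 48
11 12 3 → sum 26
12 3 19 → sum 34
Least of these is 9.

9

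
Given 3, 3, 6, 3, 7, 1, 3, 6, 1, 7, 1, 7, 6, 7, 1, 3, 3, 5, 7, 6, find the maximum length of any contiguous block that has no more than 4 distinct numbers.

add 3: window [3] (1 distinct), len 1
add 3: window [3, 3] (1 distinct), len 2
add 6: window [3, 3, 6] (2 distinct), len 3
add 3: window [3, 3, 6, 3] (2 distinct), len 4
add 7: window [3, 3, 6, 3, 7] (3 distinct), len 5
add 1: window [3, 3, 6, 3, 7, 1] (4 distinct), len 6
add 3: window [3, 3, 6, 3, 7, 1, 3] (4 distinct), len 7
add 6: window [3, 3, 6, 3, 7, 1, 3, 6] (4 distinct), len 8
add 1: window [3, 3, 6, 3, 7, 1, 3, 6, 1] (4 distinct), len 9
add 7: window [3, 3, 6, 3, 7, 1, 3, 6, 1, 7] (4 distinct), len 10
add 1: window [3, 3, 6, 3, 7, 1, 3, 6, 1, 7, 1] (4 distinct), len 11
add 7: window [3, 3, 6, 3, 7, 1, 3, 6, 1, 7, 1, 7] (4 distinct), len 12
add 6: window [3, 3, 6, 3, 7, 1, 3, 6, 1, 7, 1, 7, 6] (4 distinct), len 13
add 7: window [3, 3, 6, 3, 7, 1, 3, 6, 1, 7, 1, 7, 6, 7] (4 distinct), len 14
add 1: window [3, 3, 6, 3, 7, 1, 3, 6, 1, 7, 1, 7, 6, 7, 1] (4 distinct), len 15
add 3: window [3, 3, 6, 3, 7, 1, 3, 6, 1, 7, 1, 7, 6, 7, 1, 3] (4 distinct), len 16
add 3: window [3, 3, 6, 3, 7, 1, 3, 6, 1, 7, 1, 7, 6, 7, 1, 3, 3] (4 distinct), len 17
add 5: window [7, 1, 3, 3, 5] (4 distinct), len 5
add 7: window [7, 1, 3, 3, 5, 7] (4 distinct), len 6
add 6: window [3, 3, 5, 7, 6] (4 distinct), len 5
Longest length with ≤4 distinct: 17.

17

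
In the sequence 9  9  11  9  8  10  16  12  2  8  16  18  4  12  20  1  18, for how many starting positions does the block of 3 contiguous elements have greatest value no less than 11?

9 9 11 → max 11  ≥ 11 ✓
9 11 9 → max 11  ≥ 11 ✓
11 9 8 → max 11  ≥ 11 ✓
9 8 10 → max 10
8 10 16 → max 16  ≥ 11 ✓
10 16 12 → max 16  ≥ 11 ✓
16 12 2 → max 16  ≥ 11 ✓
12 2 8 → max 12  ≥ 11 ✓
2 8 16 → max 16  ≥ 11 ✓
8 16 18 → max 18  ≥ 11 ✓
16 18 4 → max 18  ≥ 11 ✓
18 4 12 → max 18  ≥ 11 ✓
4 12 20 → max 20  ≥ 11 ✓
12 20 1 → max 20  ≥ 11 ✓
20 1 18 → max 20  ≥ 11 ✓
14 windows satisfy the condition.

14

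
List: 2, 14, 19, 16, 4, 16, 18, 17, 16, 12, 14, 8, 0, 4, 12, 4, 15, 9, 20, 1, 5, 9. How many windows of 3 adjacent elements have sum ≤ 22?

5

2 14 19 → sum 35
14 19 16 → sum 49
19 16 4 → sum 39
16 4 16 → sum 36
4 16 18 → sum 38
16 18 17 → sum 51
18 17 16 → sum 51
17 16 12 → sum 45
16 12 14 → sum 42
12 14 8 → sum 34
14 8 0 → sum 22  ≤ 22 ✓
8 0 4 → sum 12  ≤ 22 ✓
0 4 12 → sum 16  ≤ 22 ✓
4 12 4 → sum 20  ≤ 22 ✓
12 4 15 → sum 31
4 15 9 → sum 28
15 9 20 → sum 44
9 20 1 → sum 30
20 1 5 → sum 26
1 5 9 → sum 15  ≤ 22 ✓
5 windows satisfy the condition.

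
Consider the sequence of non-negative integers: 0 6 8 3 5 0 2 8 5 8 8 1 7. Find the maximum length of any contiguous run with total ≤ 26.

Extend to the right; shrink from the left whenever the sum exceeds 26:
add 0: [0] sum 0, len 1
add 6: [0, 6] sum 6, len 2
add 8: [0, 6, 8] sum 14, len 3
add 3: [0, 6, 8, 3] sum 17, len 4
add 5: [0, 6, 8, 3, 5] sum 22, len 5
add 0: [0, 6, 8, 3, 5, 0] sum 22, len 6
add 2: [0, 6, 8, 3, 5, 0, 2] sum 24, len 7
add 8: [8, 3, 5, 0, 2, 8] sum 26, len 6
add 5: [3, 5, 0, 2, 8, 5] sum 23, len 6
add 8: [0, 2, 8, 5, 8] sum 23, len 5
add 8: [5, 8, 8] sum 21, len 3
add 1: [5, 8, 8, 1] sum 22, len 4
add 7: [8, 8, 1, 7] sum 24, len 4
Longest length seen: 7.

7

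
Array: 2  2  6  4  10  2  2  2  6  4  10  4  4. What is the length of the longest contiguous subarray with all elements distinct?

4

[2] len 1
[2] len 1
[2, 6] len 2
[2, 6, 4] len 3
[2, 6, 4, 10] len 4
[6, 4, 10, 2] len 4
[2] len 1
[2] len 1
[2, 6] len 2
[2, 6, 4] len 3
[2, 6, 4, 10] len 4
[10, 4] len 2
[4] len 1
Longest all-distinct length: 4.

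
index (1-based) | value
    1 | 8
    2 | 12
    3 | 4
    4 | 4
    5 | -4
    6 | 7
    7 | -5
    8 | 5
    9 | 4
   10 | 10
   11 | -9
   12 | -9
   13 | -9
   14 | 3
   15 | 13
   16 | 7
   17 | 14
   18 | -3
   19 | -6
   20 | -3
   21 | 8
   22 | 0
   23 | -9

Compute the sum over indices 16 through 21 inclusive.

Elements at indices 16..21: 7, 14, -3, -6, -3, 8
sum(7, 14, -3, -6, -3, 8) = 17

17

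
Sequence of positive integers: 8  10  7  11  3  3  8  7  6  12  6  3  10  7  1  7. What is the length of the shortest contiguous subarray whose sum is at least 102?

15

add 8: running sum 8 < 102
add 10: running sum 18 < 102
add 7: running sum 25 < 102
add 11: running sum 36 < 102
add 3: running sum 39 < 102
add 3: running sum 42 < 102
add 8: running sum 50 < 102
add 7: running sum 57 < 102
add 6: running sum 63 < 102
add 12: running sum 75 < 102
add 6: running sum 81 < 102
add 3: running sum 84 < 102
add 10: running sum 94 < 102
add 7: running sum 101 < 102
end 14: [8, 10, 7, 11, 3, 3, 8, 7, 6, 12, 6, 3, 10, 7, 1] sum 102, len 15
end 15: [8, 10, 7, 11, 3, 3, 8, 7, 6, 12, 6, 3, 10, 7, 1, 7] sum 109, len 16
Shortest qualifying length: 15.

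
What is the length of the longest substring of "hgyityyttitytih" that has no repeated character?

5

add h: [h] len 1
add g: [h, g] len 2
add y: [h, g, y] len 3
add i: [h, g, y, i] len 4
add t: [h, g, y, i, t] len 5
add y (repeat y, move left end past it): [i, t, y] len 3
add y (repeat y, move left end past it): [y] len 1
add t: [y, t] len 2
add t (repeat t, move left end past it): [t] len 1
add i: [t, i] len 2
add t (repeat t, move left end past it): [i, t] len 2
add y: [i, t, y] len 3
add t (repeat t, move left end past it): [y, t] len 2
add i: [y, t, i] len 3
add h: [y, t, i, h] len 4
Longest all-distinct length: 5.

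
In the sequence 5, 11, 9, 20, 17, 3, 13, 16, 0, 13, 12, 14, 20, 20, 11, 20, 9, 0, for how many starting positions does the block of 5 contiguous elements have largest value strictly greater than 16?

5 11 9 20 17 → max 20  > 16 ✓
11 9 20 17 3 → max 20  > 16 ✓
9 20 17 3 13 → max 20  > 16 ✓
20 17 3 13 16 → max 20  > 16 ✓
17 3 13 16 0 → max 17  > 16 ✓
3 13 16 0 13 → max 16
13 16 0 13 12 → max 16
16 0 13 12 14 → max 16
0 13 12 14 20 → max 20  > 16 ✓
13 12 14 20 20 → max 20  > 16 ✓
12 14 20 20 11 → max 20  > 16 ✓
14 20 20 11 20 → max 20  > 16 ✓
20 20 11 20 9 → max 20  > 16 ✓
20 11 20 9 0 → max 20  > 16 ✓
11 windows satisfy the condition.

11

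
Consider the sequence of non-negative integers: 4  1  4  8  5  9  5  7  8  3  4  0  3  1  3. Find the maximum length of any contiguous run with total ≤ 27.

7

add 4: [4] sum 4, len 1
add 1: [4, 1] sum 5, len 2
add 4: [4, 1, 4] sum 9, len 3
add 8: [4, 1, 4, 8] sum 17, len 4
add 5: [4, 1, 4, 8, 5] sum 22, len 5
add 9: [1, 4, 8, 5, 9] sum 27, len 5
add 5: [8, 5, 9, 5] sum 27, len 4
add 7: [5, 9, 5, 7] sum 26, len 4
add 8: [5, 7, 8] sum 20, len 3
add 3: [5, 7, 8, 3] sum 23, len 4
add 4: [5, 7, 8, 3, 4] sum 27, len 5
add 0: [5, 7, 8, 3, 4, 0] sum 27, len 6
add 3: [7, 8, 3, 4, 0, 3] sum 25, len 6
add 1: [7, 8, 3, 4, 0, 3, 1] sum 26, len 7
add 3: [8, 3, 4, 0, 3, 1, 3] sum 22, len 7
Longest length seen: 7.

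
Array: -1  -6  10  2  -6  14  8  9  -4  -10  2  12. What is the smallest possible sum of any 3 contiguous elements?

-12

[-1, -6, 10] → sum 3
[-6, 10, 2] → sum 6
[10, 2, -6] → sum 6
[2, -6, 14] → sum 10
[-6, 14, 8] → sum 16
[14, 8, 9] → sum 31
[8, 9, -4] → sum 13
[9, -4, -10] → sum -5
[-4, -10, 2] → sum -12
[-10, 2, 12] → sum 4
Smallest of these is -12.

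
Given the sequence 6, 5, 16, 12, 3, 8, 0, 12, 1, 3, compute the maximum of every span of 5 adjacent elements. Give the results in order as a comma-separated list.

[6, 5, 16, 12, 3] → max 16
[5, 16, 12, 3, 8] → max 16
[16, 12, 3, 8, 0] → max 16
[12, 3, 8, 0, 12] → max 12
[3, 8, 0, 12, 1] → max 12
[8, 0, 12, 1, 3] → max 12

16, 16, 16, 12, 12, 12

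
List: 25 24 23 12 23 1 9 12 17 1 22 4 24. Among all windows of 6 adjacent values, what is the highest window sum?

108

Each size-6 window and its sum:
25 24 23 12 23 1 → sum 108
24 23 12 23 1 9 → sum 92
23 12 23 1 9 12 → sum 80
12 23 1 9 12 17 → sum 74
23 1 9 12 17 1 → sum 63
1 9 12 17 1 22 → sum 62
9 12 17 1 22 4 → sum 65
12 17 1 22 4 24 → sum 80
Highest of these is 108.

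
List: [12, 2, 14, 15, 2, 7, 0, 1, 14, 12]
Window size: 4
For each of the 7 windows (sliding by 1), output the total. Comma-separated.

Sliding a size-4 window across the 10 values:
12 2 14 15 → sum 43
2 14 15 2 → sum 33
14 15 2 7 → sum 38
15 2 7 0 → sum 24
2 7 0 1 → sum 10
7 0 1 14 → sum 22
0 1 14 12 → sum 27

43, 33, 38, 24, 10, 22, 27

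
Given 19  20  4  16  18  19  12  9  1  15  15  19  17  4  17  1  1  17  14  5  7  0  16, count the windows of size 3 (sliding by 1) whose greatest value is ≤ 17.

[19, 20, 4] → max 20
[20, 4, 16] → max 20
[4, 16, 18] → max 18
[16, 18, 19] → max 19
[18, 19, 12] → max 19
[19, 12, 9] → max 19
[12, 9, 1] → max 12  ≤ 17 ✓
[9, 1, 15] → max 15  ≤ 17 ✓
[1, 15, 15] → max 15  ≤ 17 ✓
[15, 15, 19] → max 19
[15, 19, 17] → max 19
[19, 17, 4] → max 19
[17, 4, 17] → max 17  ≤ 17 ✓
[4, 17, 1] → max 17  ≤ 17 ✓
[17, 1, 1] → max 17  ≤ 17 ✓
[1, 1, 17] → max 17  ≤ 17 ✓
[1, 17, 14] → max 17  ≤ 17 ✓
[17, 14, 5] → max 17  ≤ 17 ✓
[14, 5, 7] → max 14  ≤ 17 ✓
[5, 7, 0] → max 7  ≤ 17 ✓
[7, 0, 16] → max 16  ≤ 17 ✓
12 windows satisfy the condition.

12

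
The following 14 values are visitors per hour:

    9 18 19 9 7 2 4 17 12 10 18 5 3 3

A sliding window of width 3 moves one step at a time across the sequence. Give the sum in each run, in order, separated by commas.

46, 46, 35, 18, 13, 23, 33, 39, 40, 33, 26, 11

Sliding a size-3 window across the 14 values:
(9, 18, 19) → sum 46
(18, 19, 9) → sum 46
(19, 9, 7) → sum 35
(9, 7, 2) → sum 18
(7, 2, 4) → sum 13
(2, 4, 17) → sum 23
(4, 17, 12) → sum 33
(17, 12, 10) → sum 39
(12, 10, 18) → sum 40
(10, 18, 5) → sum 33
(18, 5, 3) → sum 26
(5, 3, 3) → sum 11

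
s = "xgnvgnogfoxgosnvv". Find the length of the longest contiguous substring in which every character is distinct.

6

[x] len 1
[x, g] len 2
[x, g, n] len 3
[x, g, n, v] len 4
[n, v, g] len 3
[v, g, n] len 3
[v, g, n, o] len 4
[n, o, g] len 3
[n, o, g, f] len 4
[g, f, o] len 3
[g, f, o, x] len 4
[f, o, x, g] len 4
[x, g, o] len 3
[x, g, o, s] len 4
[x, g, o, s, n] len 5
[x, g, o, s, n, v] len 6
[v] len 1
Longest all-distinct length: 6.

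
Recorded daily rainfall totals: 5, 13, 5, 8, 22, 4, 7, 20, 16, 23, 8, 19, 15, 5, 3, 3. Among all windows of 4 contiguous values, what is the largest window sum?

[5, 13, 5, 8] → sum 31
[13, 5, 8, 22] → sum 48
[5, 8, 22, 4] → sum 39
[8, 22, 4, 7] → sum 41
[22, 4, 7, 20] → sum 53
[4, 7, 20, 16] → sum 47
[7, 20, 16, 23] → sum 66
[20, 16, 23, 8] → sum 67
[16, 23, 8, 19] → sum 66
[23, 8, 19, 15] → sum 65
[8, 19, 15, 5] → sum 47
[19, 15, 5, 3] → sum 42
[15, 5, 3, 3] → sum 26
Largest of these is 67.

67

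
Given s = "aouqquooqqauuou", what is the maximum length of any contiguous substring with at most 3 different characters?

9

add a: window [a] (1 distinct), len 1
add o: window [a, o] (2 distinct), len 2
add u: window [a, o, u] (3 distinct), len 3
add q: window [o, u, q] (3 distinct), len 3
add q: window [o, u, q, q] (3 distinct), len 4
add u: window [o, u, q, q, u] (3 distinct), len 5
add o: window [o, u, q, q, u, o] (3 distinct), len 6
add o: window [o, u, q, q, u, o, o] (3 distinct), len 7
add q: window [o, u, q, q, u, o, o, q] (3 distinct), len 8
add q: window [o, u, q, q, u, o, o, q, q] (3 distinct), len 9
add a: window [o, o, q, q, a] (3 distinct), len 5
add u: window [q, q, a, u] (3 distinct), len 4
add u: window [q, q, a, u, u] (3 distinct), len 5
add o: window [a, u, u, o] (3 distinct), len 4
add u: window [a, u, u, o, u] (3 distinct), len 5
Longest length with ≤3 distinct: 9.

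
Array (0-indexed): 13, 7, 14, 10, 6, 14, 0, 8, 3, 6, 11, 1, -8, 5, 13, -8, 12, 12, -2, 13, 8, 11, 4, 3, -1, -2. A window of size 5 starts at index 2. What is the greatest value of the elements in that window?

Elements at indices 2..6: 14, 10, 6, 14, 0
max(14, 10, 6, 14, 0) = 14

14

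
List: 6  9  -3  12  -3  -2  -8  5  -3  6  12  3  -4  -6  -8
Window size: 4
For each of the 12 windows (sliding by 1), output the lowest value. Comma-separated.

-3, -3, -3, -8, -8, -8, -8, -3, -3, -4, -6, -8

Sliding a size-4 window across the 15 values:
6 9 -3 12 → min -3
9 -3 12 -3 → min -3
-3 12 -3 -2 → min -3
12 -3 -2 -8 → min -8
-3 -2 -8 5 → min -8
-2 -8 5 -3 → min -8
-8 5 -3 6 → min -8
5 -3 6 12 → min -3
-3 6 12 3 → min -3
6 12 3 -4 → min -4
12 3 -4 -6 → min -6
3 -4 -6 -8 → min -8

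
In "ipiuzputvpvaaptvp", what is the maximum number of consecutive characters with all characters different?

5

add i: [i] len 1
add p: [i, p] len 2
add i (repeat i, move left end past it): [p, i] len 2
add u: [p, i, u] len 3
add z: [p, i, u, z] len 4
add p (repeat p, move left end past it): [i, u, z, p] len 4
add u (repeat u, move left end past it): [z, p, u] len 3
add t: [z, p, u, t] len 4
add v: [z, p, u, t, v] len 5
add p (repeat p, move left end past it): [u, t, v, p] len 4
add v (repeat v, move left end past it): [p, v] len 2
add a: [p, v, a] len 3
add a (repeat a, move left end past it): [a] len 1
add p: [a, p] len 2
add t: [a, p, t] len 3
add v: [a, p, t, v] len 4
add p (repeat p, move left end past it): [t, v, p] len 3
Longest all-distinct length: 5.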